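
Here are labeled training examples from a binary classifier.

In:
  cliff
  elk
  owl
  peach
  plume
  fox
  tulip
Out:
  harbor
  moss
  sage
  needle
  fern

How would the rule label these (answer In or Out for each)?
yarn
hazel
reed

Out, In, Out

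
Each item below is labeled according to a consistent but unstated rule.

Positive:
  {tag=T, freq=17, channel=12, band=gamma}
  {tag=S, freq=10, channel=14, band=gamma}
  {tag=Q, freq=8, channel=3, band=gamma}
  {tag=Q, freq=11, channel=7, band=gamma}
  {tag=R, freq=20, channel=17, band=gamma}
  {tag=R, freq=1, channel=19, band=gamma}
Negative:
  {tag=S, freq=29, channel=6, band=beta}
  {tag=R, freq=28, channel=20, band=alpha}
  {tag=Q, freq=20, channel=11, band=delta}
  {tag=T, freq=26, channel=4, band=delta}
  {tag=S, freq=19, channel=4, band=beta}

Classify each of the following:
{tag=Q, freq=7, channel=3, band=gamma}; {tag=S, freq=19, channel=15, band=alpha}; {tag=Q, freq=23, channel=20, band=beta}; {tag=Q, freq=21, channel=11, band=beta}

Positive, Negative, Negative, Negative

The pattern is that an item is 'Positive' exactly when: band is gamma.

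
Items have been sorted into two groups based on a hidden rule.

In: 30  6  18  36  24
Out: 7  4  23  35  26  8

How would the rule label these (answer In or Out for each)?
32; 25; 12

Rule: multiple of 3. This holds for each 'In' example and fails for each 'Out' one.
32 — 32 = 3·10 + 2, hence Out. 25 — 25 = 3·8 + 1, hence Out. 12 — 12 = 3·4, hence In.

Out, Out, In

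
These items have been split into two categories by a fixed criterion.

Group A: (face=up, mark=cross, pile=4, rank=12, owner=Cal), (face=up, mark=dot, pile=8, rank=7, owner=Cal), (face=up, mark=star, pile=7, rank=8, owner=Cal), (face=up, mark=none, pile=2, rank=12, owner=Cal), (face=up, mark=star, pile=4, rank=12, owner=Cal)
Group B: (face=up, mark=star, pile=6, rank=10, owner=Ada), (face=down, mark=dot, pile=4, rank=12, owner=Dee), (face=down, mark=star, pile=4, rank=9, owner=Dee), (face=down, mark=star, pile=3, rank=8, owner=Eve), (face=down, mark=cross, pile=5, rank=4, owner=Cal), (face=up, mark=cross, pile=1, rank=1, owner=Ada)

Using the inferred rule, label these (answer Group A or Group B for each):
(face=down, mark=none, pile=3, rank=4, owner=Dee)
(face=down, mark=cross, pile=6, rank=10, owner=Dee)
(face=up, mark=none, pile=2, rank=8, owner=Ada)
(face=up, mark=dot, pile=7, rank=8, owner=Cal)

Group B, Group B, Group B, Group A

The pattern is that an item is 'Group A' exactly when: face is up AND owner is Cal.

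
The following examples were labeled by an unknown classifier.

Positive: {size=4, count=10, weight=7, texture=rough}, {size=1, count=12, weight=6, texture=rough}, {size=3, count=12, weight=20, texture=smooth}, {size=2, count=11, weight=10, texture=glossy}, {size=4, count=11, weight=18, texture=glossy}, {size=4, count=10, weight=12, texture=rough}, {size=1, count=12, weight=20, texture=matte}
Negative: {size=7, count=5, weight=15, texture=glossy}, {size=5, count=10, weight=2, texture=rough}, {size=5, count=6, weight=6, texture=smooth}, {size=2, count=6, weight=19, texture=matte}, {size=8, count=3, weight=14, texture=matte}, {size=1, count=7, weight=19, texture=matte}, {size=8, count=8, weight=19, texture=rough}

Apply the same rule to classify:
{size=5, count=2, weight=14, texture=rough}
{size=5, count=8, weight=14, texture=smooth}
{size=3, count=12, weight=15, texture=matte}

Negative, Negative, Positive

A rule that fits every label: count ≥ 8 AND size ≤ 4 — true of each 'Positive' example, false of each 'Negative' one.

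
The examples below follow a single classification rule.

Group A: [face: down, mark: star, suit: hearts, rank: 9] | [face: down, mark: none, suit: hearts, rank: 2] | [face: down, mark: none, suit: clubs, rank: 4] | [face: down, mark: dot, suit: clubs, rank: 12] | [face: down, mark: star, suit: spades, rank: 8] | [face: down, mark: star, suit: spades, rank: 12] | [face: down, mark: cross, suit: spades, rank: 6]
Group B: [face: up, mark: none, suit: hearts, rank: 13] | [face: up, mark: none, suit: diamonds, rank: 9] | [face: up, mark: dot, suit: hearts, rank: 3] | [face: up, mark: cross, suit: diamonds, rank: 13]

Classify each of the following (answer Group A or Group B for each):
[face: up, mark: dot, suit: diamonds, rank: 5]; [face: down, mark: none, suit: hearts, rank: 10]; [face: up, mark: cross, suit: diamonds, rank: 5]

Group B, Group A, Group B

Comparing the two groups points to one rule — face is down.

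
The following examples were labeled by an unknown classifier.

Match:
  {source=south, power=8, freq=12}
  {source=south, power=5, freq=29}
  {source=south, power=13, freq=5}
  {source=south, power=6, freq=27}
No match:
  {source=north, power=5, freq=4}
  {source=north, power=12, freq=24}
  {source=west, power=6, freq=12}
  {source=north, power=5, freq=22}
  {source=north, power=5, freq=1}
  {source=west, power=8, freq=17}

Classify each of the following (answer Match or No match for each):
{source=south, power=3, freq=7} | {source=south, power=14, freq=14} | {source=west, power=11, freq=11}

Match, Match, No match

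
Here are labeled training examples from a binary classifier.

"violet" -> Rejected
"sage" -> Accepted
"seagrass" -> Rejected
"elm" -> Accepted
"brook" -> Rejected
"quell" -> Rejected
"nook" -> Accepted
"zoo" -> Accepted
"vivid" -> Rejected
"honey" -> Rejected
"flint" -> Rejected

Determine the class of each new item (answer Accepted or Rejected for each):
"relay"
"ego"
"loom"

Rule: length ≤ 4. This holds for each 'Accepted' example and fails for each 'Rejected' one.
"relay" — length 5, hence Rejected. "ego" — length 3, hence Accepted. "loom" — length 4, hence Accepted.

Rejected, Accepted, Accepted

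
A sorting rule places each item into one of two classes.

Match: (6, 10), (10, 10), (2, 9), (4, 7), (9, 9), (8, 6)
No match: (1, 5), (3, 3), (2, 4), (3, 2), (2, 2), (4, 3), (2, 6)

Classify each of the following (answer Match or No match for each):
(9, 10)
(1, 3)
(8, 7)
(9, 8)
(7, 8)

The common property of the 'Match' items is: sum ≥ 11. No 'No match' item has it.
(9, 10): 9+10 = 19, matches → Match. (1, 3): 1+3 = 4, doesn't match → No match. (8, 7): 8+7 = 15, matches → Match. (9, 8): 9+8 = 17, matches → Match. (7, 8): 7+8 = 15, matches → Match.

Match, No match, Match, Match, Match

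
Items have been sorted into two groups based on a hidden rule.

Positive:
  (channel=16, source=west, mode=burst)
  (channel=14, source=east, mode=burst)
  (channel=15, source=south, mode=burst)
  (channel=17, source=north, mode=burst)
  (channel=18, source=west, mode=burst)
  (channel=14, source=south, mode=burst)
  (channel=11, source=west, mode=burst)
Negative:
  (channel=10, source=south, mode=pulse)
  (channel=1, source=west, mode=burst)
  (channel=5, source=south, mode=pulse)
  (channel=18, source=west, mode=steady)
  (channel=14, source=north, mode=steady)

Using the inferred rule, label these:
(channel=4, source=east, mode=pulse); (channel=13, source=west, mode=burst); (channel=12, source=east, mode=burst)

Negative, Positive, Positive

One predicate separates the groups cleanly: mode is burst AND channel ≥ 5.
Negative: (channel=4, source=east, mode=pulse), since mode is pulse, channel = 4.
Positive: (channel=13, source=west, mode=burst), since mode is burst, channel = 13.
Positive: (channel=12, source=east, mode=burst), since mode is burst, channel = 12.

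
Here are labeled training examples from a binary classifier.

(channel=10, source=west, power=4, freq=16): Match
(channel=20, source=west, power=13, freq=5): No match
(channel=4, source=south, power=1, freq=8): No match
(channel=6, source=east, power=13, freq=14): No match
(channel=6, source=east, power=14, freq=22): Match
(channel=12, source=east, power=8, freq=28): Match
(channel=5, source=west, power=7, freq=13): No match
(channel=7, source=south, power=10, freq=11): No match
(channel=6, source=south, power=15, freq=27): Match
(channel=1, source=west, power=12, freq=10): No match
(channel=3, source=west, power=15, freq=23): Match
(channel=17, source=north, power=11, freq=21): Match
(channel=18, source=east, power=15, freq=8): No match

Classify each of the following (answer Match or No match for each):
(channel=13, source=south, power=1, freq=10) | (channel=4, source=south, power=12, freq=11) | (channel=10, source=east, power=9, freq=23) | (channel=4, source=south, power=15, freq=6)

Rule: freq ≥ 16. This holds for each 'Match' example and fails for each 'No match' one.

No match, No match, Match, No match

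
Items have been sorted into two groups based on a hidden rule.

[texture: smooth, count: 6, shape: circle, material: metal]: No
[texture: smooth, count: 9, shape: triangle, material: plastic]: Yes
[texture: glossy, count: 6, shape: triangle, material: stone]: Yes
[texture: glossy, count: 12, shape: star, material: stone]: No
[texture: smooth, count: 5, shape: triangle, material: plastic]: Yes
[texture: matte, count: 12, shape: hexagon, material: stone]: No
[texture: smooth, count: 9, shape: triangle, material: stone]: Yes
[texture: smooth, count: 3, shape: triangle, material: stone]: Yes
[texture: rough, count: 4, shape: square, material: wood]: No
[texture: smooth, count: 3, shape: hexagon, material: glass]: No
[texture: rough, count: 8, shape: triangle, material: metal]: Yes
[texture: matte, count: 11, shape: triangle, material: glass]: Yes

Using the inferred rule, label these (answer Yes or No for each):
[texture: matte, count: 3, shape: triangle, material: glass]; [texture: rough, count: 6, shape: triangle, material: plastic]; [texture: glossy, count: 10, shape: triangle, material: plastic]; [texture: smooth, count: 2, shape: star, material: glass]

The pattern is that an item is 'Yes' exactly when: shape is triangle.
[texture: matte, count: 3, shape: triangle, material: glass]: Yes (shape is triangle). [texture: rough, count: 6, shape: triangle, material: plastic]: Yes (shape is triangle). [texture: glossy, count: 10, shape: triangle, material: plastic]: Yes (shape is triangle). [texture: smooth, count: 2, shape: star, material: glass]: No (shape is star).

Yes, Yes, Yes, No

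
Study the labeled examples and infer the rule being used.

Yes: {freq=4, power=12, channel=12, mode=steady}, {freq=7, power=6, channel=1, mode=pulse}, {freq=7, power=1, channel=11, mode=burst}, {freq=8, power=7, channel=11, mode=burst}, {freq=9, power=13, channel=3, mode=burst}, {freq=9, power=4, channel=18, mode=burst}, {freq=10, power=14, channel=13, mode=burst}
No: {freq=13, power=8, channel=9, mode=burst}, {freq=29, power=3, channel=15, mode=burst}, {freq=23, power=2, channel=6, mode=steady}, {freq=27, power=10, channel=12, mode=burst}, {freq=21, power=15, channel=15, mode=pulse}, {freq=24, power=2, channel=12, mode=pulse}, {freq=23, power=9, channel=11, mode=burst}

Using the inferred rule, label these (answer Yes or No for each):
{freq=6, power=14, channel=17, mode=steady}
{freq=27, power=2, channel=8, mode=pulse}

Every 'Yes' example satisfies: freq ≤ 10. None of the 'No' examples do.
Yes: {freq=6, power=14, channel=17, mode=steady}, since freq = 6.
No: {freq=27, power=2, channel=8, mode=pulse}, since freq = 27.

Yes, No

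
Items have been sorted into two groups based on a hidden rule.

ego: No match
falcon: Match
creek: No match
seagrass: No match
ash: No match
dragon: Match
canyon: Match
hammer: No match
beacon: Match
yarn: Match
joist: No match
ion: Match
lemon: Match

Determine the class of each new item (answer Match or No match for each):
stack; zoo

A rule that fits every label: contains 'n' — true of each 'Match' example, false of each 'No match' one.

No match, No match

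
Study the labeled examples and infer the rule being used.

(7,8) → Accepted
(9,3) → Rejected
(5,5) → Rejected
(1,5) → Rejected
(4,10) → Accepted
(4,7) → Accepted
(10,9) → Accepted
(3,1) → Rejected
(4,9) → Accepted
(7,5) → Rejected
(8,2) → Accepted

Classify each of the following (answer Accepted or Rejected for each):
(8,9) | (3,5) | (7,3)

Accepted, Rejected, Rejected

A rule that fits every label: product is even — true of each 'Accepted' example, false of each 'Rejected' one.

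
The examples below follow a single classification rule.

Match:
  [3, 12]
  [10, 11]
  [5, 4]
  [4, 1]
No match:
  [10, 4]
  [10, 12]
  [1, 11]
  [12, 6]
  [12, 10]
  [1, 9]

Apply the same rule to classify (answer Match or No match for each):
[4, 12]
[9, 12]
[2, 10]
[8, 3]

Comparing the two groups points to one rule — sum is odd.
No match: [4, 12], since 4+12 = 16. Match: [9, 12], since 9+12 = 21. No match: [2, 10], since 2+10 = 12. Match: [8, 3], since 8+3 = 11.

No match, Match, No match, Match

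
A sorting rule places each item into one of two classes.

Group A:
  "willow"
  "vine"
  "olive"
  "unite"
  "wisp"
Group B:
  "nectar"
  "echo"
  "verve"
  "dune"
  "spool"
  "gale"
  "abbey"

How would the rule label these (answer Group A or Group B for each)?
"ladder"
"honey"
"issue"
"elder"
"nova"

Group B, Group B, Group A, Group B, Group B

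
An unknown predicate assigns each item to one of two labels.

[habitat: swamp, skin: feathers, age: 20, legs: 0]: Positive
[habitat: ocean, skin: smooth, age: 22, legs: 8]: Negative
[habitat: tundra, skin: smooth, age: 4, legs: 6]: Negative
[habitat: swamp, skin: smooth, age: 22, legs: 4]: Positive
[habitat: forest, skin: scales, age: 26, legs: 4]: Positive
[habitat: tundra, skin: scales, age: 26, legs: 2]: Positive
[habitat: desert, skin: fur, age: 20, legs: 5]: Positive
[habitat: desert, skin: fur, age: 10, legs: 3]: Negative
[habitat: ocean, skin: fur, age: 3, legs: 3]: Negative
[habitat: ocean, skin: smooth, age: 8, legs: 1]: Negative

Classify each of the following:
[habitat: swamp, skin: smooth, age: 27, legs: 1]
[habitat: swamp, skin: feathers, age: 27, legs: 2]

Positive, Positive

All 'Positive' examples share one property — legs ≤ 5 AND age ≥ 20 — and every 'Negative' example lacks it.
Positive: [habitat: swamp, skin: smooth, age: 27, legs: 1], since legs = 1, age = 27. Positive: [habitat: swamp, skin: feathers, age: 27, legs: 2], since legs = 2, age = 27.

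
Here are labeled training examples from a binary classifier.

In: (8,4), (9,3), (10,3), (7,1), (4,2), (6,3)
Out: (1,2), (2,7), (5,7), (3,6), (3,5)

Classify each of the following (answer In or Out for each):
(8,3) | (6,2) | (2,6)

In, In, Out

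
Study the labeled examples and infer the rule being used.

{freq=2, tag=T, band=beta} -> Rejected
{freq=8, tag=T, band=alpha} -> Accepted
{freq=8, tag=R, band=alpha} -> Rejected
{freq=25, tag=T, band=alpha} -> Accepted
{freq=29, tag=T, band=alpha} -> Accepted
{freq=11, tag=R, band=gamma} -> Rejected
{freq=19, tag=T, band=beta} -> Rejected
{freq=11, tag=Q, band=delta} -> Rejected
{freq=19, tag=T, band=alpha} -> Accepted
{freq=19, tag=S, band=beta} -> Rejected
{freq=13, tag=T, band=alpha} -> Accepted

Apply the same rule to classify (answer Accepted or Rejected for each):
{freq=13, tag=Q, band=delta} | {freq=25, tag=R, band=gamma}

The pattern is that an item is 'Accepted' exactly when: tag is T AND band is alpha.

Rejected, Rejected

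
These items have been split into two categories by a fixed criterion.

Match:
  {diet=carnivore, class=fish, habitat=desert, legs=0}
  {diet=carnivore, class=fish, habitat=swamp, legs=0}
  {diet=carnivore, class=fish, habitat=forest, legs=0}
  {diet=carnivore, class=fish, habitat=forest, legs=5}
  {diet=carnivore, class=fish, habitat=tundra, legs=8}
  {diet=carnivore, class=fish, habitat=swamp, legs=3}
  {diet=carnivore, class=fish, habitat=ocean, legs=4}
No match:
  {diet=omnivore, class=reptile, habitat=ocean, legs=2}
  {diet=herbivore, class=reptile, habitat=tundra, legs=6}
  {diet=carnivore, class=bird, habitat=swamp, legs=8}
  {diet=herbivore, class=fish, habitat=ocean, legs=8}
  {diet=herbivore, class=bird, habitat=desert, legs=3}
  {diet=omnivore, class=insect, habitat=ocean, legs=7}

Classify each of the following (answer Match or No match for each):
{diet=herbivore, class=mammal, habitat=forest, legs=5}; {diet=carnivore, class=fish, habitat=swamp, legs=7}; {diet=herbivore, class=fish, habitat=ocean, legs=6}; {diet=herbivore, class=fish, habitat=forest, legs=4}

No match, Match, No match, No match

The distinguishing property — class is fish AND diet is carnivore — holds for all the 'Match' cases and none of the 'No match' cases.
{diet=herbivore, class=mammal, habitat=forest, legs=5}: class is mammal, diet is herbivore — does not pass, so No match. {diet=carnivore, class=fish, habitat=swamp, legs=7}: class is fish, diet is carnivore — qualifies, so Match. {diet=herbivore, class=fish, habitat=ocean, legs=6}: class is fish, diet is herbivore — does not pass, so No match. {diet=herbivore, class=fish, habitat=forest, legs=4}: class is fish, diet is herbivore — does not pass, so No match.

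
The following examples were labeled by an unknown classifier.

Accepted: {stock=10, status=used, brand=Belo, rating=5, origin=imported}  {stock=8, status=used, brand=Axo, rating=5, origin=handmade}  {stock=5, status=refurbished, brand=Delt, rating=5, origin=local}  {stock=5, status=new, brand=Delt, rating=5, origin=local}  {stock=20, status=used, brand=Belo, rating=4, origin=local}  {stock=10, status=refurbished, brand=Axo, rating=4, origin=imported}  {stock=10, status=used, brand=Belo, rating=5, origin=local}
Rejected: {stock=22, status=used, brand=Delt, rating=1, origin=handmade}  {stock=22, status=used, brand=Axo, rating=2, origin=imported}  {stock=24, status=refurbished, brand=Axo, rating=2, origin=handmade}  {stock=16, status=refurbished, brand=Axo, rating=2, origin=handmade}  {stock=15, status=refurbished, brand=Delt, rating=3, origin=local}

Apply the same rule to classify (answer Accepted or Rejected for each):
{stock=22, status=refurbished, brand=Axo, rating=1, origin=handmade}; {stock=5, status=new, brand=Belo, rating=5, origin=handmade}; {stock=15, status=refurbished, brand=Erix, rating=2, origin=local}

Rejected, Accepted, Rejected

Rule: rating ≥ 4. This holds for each 'Accepted' example and fails for each 'Rejected' one.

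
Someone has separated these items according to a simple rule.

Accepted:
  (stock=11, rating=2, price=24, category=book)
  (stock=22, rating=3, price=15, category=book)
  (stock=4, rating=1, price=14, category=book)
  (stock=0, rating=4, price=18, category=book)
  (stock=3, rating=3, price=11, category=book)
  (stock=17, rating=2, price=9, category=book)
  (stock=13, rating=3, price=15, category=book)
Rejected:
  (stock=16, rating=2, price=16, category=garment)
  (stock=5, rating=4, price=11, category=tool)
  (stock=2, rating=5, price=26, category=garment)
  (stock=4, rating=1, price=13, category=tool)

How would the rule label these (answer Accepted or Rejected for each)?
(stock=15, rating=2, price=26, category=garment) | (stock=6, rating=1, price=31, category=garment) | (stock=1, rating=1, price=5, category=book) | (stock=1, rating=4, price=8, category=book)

Rejected, Rejected, Accepted, Accepted

Looking at the examples, the only property every 'Accepted' case has and every 'Rejected' case lacks is: category is book.
Rejected: (stock=15, rating=2, price=26, category=garment), since category is garment.
Rejected: (stock=6, rating=1, price=31, category=garment), since category is garment.
Accepted: (stock=1, rating=1, price=5, category=book), since category is book.
Accepted: (stock=1, rating=4, price=8, category=book), since category is book.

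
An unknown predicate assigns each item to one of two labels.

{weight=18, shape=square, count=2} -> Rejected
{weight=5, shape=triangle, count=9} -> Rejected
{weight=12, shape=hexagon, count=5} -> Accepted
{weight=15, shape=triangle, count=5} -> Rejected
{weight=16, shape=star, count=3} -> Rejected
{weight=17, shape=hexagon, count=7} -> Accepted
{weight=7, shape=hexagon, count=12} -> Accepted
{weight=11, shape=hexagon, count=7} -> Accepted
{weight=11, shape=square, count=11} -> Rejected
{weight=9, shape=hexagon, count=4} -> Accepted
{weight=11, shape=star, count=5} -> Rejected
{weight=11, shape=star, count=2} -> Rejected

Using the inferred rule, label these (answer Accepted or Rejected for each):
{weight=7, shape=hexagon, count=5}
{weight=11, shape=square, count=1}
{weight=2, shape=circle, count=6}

The rule appears to be: shape is hexagon.
{weight=7, shape=hexagon, count=5} → shape is hexagon → Accepted.
{weight=11, shape=square, count=1} → shape is square → Rejected.
{weight=2, shape=circle, count=6} → shape is circle → Rejected.

Accepted, Rejected, Rejected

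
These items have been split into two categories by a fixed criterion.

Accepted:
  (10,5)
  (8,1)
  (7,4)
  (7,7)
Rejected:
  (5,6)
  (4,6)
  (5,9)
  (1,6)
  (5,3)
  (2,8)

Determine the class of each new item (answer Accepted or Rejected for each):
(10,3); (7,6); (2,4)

One predicate separates the groups cleanly: first ≥ 6.

Accepted, Accepted, Rejected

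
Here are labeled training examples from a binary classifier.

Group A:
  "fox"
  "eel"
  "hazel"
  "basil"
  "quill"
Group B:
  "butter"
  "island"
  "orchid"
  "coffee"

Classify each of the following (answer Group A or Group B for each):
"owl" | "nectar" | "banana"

Group A, Group B, Group B

The classifier is using: odd length.
"owl": Group A (length 3).
"nectar": Group B (length 6).
"banana": Group B (length 6).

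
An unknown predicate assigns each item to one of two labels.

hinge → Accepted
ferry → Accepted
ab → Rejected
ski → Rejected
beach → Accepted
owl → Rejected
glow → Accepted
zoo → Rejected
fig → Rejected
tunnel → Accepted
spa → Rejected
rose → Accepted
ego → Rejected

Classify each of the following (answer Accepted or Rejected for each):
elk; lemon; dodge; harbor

The classifier is using: length ≥ 4.
elk — length 3, hence Rejected. lemon — length 5, hence Accepted. dodge — length 5, hence Accepted. harbor — length 6, hence Accepted.

Rejected, Accepted, Accepted, Accepted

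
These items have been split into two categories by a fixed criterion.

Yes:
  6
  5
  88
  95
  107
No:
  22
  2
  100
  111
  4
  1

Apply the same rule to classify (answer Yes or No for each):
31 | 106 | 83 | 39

No, Yes, Yes, Yes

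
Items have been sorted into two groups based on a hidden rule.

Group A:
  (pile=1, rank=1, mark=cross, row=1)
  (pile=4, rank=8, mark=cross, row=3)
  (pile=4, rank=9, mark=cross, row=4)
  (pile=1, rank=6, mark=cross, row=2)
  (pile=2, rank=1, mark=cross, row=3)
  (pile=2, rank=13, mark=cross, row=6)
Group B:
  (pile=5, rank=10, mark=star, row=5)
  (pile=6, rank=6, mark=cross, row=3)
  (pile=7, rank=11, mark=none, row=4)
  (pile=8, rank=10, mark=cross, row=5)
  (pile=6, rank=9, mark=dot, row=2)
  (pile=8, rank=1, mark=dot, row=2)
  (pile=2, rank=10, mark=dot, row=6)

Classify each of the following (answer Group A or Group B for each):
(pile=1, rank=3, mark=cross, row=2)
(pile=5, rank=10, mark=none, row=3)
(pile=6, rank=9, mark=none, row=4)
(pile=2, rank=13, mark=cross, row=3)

Group A, Group B, Group B, Group A

'Group A' ⟺ mark is cross AND pile ≤ 4.
(pile=1, rank=3, mark=cross, row=2): mark is cross, pile = 1 — meets the rule, so Group A.
(pile=5, rank=10, mark=none, row=3): mark is none, pile = 5 — fails the rule, so Group B.
(pile=6, rank=9, mark=none, row=4): mark is none, pile = 6 — fails the rule, so Group B.
(pile=2, rank=13, mark=cross, row=3): mark is cross, pile = 2 — meets the rule, so Group A.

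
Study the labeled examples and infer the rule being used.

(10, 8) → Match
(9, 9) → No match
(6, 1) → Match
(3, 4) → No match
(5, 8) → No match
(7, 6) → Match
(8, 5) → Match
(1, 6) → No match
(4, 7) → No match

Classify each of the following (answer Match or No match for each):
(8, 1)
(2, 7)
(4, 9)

Match, No match, No match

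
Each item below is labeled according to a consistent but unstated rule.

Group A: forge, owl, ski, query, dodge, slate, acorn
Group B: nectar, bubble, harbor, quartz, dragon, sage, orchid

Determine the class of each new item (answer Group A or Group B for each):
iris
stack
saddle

Group B, Group A, Group B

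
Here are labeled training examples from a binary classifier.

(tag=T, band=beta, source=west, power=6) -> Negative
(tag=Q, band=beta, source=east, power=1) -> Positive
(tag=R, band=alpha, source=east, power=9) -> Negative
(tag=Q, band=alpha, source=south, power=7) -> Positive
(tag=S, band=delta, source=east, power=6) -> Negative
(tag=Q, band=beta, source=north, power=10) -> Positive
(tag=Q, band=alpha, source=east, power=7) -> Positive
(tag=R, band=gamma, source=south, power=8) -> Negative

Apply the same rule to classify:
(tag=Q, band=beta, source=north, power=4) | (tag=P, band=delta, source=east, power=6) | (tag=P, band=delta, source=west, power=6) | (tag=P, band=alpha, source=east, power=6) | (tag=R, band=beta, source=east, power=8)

One predicate separates the groups cleanly: tag is Q.
(tag=Q, band=beta, source=north, power=4): Positive (tag is Q).
(tag=P, band=delta, source=east, power=6): Negative (tag is P).
(tag=P, band=delta, source=west, power=6): Negative (tag is P).
(tag=P, band=alpha, source=east, power=6): Negative (tag is P).
(tag=R, band=beta, source=east, power=8): Negative (tag is R).

Positive, Negative, Negative, Negative, Negative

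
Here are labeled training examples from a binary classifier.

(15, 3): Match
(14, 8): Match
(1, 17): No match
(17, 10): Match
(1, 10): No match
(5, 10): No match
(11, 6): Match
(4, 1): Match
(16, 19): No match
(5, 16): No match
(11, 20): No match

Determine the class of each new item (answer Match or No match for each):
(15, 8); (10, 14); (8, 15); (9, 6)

Match, No match, No match, Match

All 'Match' examples share one property — first > second — and every 'No match' example lacks it.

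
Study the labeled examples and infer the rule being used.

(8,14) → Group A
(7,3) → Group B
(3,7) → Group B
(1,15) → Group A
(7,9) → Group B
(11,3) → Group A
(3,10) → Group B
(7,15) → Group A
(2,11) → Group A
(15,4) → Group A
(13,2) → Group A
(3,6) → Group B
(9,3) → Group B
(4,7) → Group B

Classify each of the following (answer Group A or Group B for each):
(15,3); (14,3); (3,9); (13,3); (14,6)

The common property of the 'Group A' items is: max ≥ 11. No 'Group B' item has it.

Group A, Group A, Group B, Group A, Group A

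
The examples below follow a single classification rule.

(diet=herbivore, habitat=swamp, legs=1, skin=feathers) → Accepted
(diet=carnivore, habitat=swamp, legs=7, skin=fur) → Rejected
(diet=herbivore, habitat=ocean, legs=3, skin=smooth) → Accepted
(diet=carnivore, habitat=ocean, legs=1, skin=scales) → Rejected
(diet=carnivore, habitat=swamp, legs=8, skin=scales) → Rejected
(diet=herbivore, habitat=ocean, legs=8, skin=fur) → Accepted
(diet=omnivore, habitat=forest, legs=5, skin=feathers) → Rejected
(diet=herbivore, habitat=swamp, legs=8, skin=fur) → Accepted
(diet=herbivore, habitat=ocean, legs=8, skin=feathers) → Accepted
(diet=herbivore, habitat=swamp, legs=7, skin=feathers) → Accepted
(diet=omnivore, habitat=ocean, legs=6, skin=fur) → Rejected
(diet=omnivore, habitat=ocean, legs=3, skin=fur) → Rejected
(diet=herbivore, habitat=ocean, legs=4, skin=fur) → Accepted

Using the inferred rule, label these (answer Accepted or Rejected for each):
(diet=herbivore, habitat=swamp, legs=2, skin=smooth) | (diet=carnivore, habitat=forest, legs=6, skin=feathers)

Accepted, Rejected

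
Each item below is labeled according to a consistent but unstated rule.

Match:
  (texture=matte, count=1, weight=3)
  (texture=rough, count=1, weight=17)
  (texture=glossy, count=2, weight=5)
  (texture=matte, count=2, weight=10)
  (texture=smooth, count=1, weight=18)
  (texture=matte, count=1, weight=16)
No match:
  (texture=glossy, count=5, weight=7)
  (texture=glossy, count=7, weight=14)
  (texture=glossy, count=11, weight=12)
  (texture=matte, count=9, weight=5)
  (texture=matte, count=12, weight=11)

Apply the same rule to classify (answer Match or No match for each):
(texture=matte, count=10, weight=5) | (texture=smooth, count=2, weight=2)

No match, Match

'Match' ⟺ count ≤ 2.
(texture=matte, count=10, weight=5): count = 10 — fails the rule, so No match.
(texture=smooth, count=2, weight=2): count = 2 — checks out, so Match.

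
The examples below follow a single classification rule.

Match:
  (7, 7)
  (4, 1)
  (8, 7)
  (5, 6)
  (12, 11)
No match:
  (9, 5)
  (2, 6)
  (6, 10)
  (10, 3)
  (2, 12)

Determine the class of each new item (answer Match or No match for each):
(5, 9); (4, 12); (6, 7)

The pattern is that an item is 'Match' exactly when: |first − second| ≤ 3.

No match, No match, Match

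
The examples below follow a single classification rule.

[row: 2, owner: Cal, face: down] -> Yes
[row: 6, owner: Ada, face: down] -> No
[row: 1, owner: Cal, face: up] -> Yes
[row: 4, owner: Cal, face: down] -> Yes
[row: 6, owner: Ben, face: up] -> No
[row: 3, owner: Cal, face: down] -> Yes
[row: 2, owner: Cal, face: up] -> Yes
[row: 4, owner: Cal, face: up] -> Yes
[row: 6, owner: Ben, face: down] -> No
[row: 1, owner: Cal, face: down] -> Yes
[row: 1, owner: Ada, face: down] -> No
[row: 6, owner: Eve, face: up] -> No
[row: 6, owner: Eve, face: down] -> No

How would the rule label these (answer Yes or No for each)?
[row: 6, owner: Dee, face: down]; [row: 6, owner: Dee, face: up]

No, No

All 'Yes' examples share one property — owner is Cal — and every 'No' example lacks it.
[row: 6, owner: Dee, face: down]: owner is Dee — lacks this property, so No. [row: 6, owner: Dee, face: up]: owner is Dee — lacks this property, so No.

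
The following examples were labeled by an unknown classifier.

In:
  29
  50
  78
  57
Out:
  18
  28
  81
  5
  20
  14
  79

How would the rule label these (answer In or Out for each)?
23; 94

Out, Out

Rule: ≡ 1 (mod 7). This holds for each 'In' example and fails for each 'Out' one.
23: 23 mod 7 = 2, does not fit → Out. 94: 94 mod 7 = 3, does not fit → Out.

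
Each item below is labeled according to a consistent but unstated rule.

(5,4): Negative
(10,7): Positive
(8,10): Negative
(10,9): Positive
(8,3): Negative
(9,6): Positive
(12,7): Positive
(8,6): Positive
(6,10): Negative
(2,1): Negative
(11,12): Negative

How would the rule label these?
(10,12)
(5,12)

All 'Positive' examples share one property — first > second AND sum ≥ 14 — and every 'Negative' example lacks it.
(10,12) → 10 < 12, 10+12 = 22 → Negative. (5,12) → 5 < 12, 5+12 = 17 → Negative.

Negative, Negative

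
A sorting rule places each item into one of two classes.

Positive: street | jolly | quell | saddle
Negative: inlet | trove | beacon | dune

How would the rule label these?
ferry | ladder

Positive, Positive

All 'Positive' examples share one property — has a double letter — and every 'Negative' example lacks it.
Positive: ferry, since 'rr' doubled.
Positive: ladder, since 'dd' doubled.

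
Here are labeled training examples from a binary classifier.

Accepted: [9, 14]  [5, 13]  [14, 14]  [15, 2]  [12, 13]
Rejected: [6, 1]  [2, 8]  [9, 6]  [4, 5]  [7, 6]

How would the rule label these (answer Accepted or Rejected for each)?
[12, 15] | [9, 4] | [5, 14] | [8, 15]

Accepted, Rejected, Accepted, Accepted

The simplest hypothesis consistent with all the labels is: sum ≥ 17.
[12, 15] — 12+15 = 27, hence Accepted. [9, 4] — 9+4 = 13, hence Rejected. [5, 14] — 5+14 = 19, hence Accepted. [8, 15] — 8+15 = 23, hence Accepted.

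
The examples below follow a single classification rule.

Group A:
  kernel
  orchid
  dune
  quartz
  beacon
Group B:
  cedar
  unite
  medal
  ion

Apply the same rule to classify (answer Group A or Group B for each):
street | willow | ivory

Looking at the examples, the only property every 'Group A' case has and every 'Group B' case lacks is: even length.
street: length 6 — passes, so Group A. willow: length 6 — passes, so Group A. ivory: length 5 — doesn't match, so Group B.

Group A, Group A, Group B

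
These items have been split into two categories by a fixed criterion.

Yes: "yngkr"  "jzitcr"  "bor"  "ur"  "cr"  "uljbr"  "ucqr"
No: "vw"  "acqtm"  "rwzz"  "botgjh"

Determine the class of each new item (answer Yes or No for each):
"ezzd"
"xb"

No, No

Checking candidate rules against both groups, what survives is: ends with 'r'.
"ezzd": ends with 'd' — does not satisfy this, so No. "xb": ends with 'b' — does not satisfy this, so No.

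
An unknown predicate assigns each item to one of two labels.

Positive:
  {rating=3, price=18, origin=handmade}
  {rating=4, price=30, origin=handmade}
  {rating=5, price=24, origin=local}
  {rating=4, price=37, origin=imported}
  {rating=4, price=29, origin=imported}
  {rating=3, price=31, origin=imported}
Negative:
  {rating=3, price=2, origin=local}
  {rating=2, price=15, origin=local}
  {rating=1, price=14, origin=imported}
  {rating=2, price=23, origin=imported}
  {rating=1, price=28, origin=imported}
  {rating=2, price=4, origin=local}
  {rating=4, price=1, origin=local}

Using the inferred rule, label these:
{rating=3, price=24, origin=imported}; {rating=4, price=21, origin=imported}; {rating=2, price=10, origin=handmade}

A rule that fits every label: price ≥ 4 AND rating ≥ 3 — true of each 'Positive' example, false of each 'Negative' one.

Positive, Positive, Negative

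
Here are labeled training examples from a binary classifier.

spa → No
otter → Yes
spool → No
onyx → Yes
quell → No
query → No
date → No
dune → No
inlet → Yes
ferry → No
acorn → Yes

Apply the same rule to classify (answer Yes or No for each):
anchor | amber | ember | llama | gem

Yes, Yes, Yes, No, No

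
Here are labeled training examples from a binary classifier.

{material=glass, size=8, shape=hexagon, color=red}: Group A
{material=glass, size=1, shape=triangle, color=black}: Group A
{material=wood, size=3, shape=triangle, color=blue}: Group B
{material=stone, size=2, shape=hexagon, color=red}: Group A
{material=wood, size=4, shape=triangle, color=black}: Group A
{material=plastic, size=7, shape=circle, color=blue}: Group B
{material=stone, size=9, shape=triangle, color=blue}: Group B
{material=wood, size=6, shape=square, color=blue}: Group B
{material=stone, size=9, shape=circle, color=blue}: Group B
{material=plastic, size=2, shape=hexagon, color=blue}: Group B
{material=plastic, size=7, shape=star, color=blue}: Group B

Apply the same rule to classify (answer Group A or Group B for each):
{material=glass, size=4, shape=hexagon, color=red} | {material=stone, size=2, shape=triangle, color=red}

The simplest hypothesis consistent with all the labels is: color is not blue.
{material=glass, size=4, shape=hexagon, color=red}: Group A (color is red).
{material=stone, size=2, shape=triangle, color=red}: Group A (color is red).

Group A, Group A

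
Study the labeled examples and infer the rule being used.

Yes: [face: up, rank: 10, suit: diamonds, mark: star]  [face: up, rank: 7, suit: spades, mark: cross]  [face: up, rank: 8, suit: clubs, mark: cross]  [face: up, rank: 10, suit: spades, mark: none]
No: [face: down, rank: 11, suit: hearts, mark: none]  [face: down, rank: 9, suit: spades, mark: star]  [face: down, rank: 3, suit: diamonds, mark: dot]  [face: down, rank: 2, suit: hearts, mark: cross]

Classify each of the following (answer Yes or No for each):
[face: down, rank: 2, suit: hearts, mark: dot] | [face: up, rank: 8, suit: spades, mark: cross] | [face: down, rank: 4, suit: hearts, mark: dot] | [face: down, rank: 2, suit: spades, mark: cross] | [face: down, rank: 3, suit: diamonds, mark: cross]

A rule that fits every label: face is up — true of each 'Yes' example, false of each 'No' one.
[face: down, rank: 2, suit: hearts, mark: dot]: face is down — does not fit, so No.
[face: up, rank: 8, suit: spades, mark: cross]: face is up — has this property, so Yes.
[face: down, rank: 4, suit: hearts, mark: dot]: face is down — does not fit, so No.
[face: down, rank: 2, suit: spades, mark: cross]: face is down — does not fit, so No.
[face: down, rank: 3, suit: diamonds, mark: cross]: face is down — does not fit, so No.

No, Yes, No, No, No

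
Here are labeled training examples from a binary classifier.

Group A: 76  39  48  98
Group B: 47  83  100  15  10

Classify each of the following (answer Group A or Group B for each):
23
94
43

Rule: digit sum ≥ 12. This holds for each 'Group A' example and fails for each 'Group B' one.
23: digit sum 2+3 = 5, does not fit → Group B.
94: digit sum 9+4 = 13, satisfies this → Group A.
43: digit sum 4+3 = 7, does not fit → Group B.

Group B, Group A, Group B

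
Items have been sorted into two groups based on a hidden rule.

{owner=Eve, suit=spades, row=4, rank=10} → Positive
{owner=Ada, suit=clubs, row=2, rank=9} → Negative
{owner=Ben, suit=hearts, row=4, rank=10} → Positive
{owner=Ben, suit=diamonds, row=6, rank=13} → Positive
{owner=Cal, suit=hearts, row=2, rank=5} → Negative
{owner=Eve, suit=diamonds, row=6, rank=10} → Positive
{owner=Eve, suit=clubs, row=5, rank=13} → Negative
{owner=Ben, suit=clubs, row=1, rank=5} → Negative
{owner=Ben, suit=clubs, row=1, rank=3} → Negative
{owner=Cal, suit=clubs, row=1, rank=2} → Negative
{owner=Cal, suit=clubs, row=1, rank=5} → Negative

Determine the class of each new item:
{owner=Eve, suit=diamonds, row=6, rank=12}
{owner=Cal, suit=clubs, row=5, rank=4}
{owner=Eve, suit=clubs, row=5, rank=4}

Positive, Negative, Negative

Every 'Positive' example satisfies: suit is diamonds OR row = 4. None of the 'Negative' examples do.
{owner=Eve, suit=diamonds, row=6, rank=12} → suit is diamonds, row = 6 → Positive. {owner=Cal, suit=clubs, row=5, rank=4} → suit is clubs, row = 5 → Negative. {owner=Eve, suit=clubs, row=5, rank=4} → suit is clubs, row = 5 → Negative.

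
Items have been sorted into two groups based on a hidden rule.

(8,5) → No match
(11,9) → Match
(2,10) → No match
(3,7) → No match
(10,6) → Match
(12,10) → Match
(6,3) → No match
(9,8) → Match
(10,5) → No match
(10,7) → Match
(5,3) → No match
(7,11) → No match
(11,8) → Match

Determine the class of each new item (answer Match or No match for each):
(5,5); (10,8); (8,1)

No match, Match, No match

Every 'Match' example satisfies: first > second AND sum ≥ 16. None of the 'No match' examples do.
(5,5): 5 = 5, 5+5 = 10, fails the rule → No match.
(10,8): 10 > 8, 10+8 = 18, qualifies → Match.
(8,1): 8 > 1, 8+1 = 9, fails the rule → No match.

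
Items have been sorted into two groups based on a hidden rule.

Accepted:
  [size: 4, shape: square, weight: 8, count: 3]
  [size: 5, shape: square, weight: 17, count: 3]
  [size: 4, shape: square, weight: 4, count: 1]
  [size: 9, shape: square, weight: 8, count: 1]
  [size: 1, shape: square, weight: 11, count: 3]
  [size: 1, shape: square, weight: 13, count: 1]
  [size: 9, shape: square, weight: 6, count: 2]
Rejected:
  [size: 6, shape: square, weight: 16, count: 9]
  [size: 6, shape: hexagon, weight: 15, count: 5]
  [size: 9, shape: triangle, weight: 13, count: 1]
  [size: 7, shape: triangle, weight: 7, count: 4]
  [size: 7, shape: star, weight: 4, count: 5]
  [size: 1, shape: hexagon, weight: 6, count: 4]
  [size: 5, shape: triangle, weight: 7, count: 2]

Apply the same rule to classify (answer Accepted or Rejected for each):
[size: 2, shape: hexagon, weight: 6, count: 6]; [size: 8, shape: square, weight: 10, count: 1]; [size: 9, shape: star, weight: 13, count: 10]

Rejected, Accepted, Rejected

The pattern is that an item is 'Accepted' exactly when: shape is square AND count ≤ 3.
[size: 2, shape: hexagon, weight: 6, count: 6] → shape is hexagon, count = 6 → Rejected. [size: 8, shape: square, weight: 10, count: 1] → shape is square, count = 1 → Accepted. [size: 9, shape: star, weight: 13, count: 10] → shape is star, count = 10 → Rejected.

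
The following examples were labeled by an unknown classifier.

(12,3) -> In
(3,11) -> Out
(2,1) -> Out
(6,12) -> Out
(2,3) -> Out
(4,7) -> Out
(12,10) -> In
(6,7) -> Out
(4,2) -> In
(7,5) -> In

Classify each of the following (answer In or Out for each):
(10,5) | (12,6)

Rule: first > second AND sum ≥ 5. This holds for each 'In' example and fails for each 'Out' one.

In, In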